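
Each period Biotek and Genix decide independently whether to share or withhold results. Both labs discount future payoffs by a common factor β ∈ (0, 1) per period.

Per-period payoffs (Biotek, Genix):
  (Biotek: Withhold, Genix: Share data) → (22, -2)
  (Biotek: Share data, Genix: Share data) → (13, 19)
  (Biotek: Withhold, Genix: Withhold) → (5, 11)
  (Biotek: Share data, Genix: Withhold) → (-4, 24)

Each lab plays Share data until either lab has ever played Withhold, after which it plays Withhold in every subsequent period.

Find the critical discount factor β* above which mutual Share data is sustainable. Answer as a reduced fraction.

For Biotek: deviation gain 22−13 = 9, per-period punishment loss 13−5 = 8. IC gives β ≥ 9/17.
For Genix: gain 5, loss 8 per period, so β ≥ 5/13.
The tighter constraint is Biotek's, so cooperation needs β ≥ 9/17.

9/17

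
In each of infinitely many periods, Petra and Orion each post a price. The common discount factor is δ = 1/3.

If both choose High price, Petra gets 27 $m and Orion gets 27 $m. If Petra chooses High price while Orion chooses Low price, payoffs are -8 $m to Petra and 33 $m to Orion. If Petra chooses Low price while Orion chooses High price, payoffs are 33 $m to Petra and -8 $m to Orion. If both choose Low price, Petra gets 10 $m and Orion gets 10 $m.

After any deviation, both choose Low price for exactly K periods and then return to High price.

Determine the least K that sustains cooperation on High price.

2

No profitable deviation requires (27−10)(δ+…+δ^K) ≥ 33−27, i.e. δ+…+δ^K ≥ 6/17 ≈ 0.3529.
With δ = 1/3, the partial sums are K=1: 0.3333, K=2: 0.4444.
K = 2 is the first length at which the sum reaches 0.3529.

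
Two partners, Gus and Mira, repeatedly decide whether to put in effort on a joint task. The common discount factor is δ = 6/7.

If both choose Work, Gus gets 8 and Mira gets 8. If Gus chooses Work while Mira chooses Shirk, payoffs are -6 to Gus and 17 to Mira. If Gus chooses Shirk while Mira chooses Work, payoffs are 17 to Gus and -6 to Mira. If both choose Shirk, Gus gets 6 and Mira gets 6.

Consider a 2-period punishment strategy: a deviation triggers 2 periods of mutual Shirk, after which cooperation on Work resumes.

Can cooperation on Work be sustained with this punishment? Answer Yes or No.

A one-shot deviation gives 17 now, then 6 for 2 periods, then back to 8.
Gain from deviating: (17−8) today; loss: (8−6) in each of the next 2 periods.
No-deviation condition: (8−6)(δ+…+δ^2) ≥ 17−8, i.e. δ+…+δ^2 ≥ 9/2.
At δ = 6/7: δ+…+δ^2 = 1.5918 < 4.5000.
So cooperation is not sustainable.

No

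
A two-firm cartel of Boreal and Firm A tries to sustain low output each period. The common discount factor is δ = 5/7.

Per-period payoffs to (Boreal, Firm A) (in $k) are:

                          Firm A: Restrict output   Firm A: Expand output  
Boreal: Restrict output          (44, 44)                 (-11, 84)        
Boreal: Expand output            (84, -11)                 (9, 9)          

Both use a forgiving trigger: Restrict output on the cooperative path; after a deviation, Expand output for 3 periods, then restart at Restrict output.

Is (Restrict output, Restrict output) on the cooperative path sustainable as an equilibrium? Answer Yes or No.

IC: δ+…+δ^3 ≥ (84−44)/(44−9) = 8/7.
At δ = 5/7: partial sum = 1.5889 ≥ 1.1429. Cooperation sustainable.

Yes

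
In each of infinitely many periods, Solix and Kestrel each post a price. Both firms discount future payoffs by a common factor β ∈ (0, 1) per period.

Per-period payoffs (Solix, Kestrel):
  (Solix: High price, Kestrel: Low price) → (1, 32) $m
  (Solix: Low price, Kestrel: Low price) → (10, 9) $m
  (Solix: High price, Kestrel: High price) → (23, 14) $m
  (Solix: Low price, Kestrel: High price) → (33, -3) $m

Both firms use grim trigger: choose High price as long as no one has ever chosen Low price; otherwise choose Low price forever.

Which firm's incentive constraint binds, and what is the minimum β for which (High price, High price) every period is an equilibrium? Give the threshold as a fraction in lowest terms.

Solix's threshold: (33−23)/(33−10) = 10/23.
Kestrel's threshold: (32−14)/(32−9) = 18/23.
10/23 < 18/23, so Kestrel binds and β* = 18/23.

Kestrel; β ≥ 18/23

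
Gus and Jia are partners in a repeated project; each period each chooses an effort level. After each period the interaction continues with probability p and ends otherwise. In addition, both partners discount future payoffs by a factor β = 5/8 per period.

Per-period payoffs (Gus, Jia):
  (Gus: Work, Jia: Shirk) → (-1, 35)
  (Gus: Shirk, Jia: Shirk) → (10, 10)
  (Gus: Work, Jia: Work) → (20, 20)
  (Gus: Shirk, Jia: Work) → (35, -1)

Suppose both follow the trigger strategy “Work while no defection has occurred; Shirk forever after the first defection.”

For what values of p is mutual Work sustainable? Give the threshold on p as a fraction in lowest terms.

24/25

Expected continuation weight on next period's payoff is β·p = 5/8·p, which plays the role of the discount factor.
Cooperation requires 5/8·p ≥ (35−20)/(35−10) = 3/5, hence p ≥ 24/25.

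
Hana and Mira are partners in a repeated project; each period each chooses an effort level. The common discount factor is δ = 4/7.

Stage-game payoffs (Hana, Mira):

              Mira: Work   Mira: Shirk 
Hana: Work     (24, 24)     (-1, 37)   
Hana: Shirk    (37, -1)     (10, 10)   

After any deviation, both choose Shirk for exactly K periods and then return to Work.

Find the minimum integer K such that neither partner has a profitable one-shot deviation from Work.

3

Need Σ_{k=1}^{K} δ^k ≥ (37−24)/(24−10) = 0.9286 at δ = 4/7.
At K = 2 the sum is 0.8980 < 0.9286; at K = 3 it is 1.0845 ≥ 0.9286.
So the minimum punishment length is K = 3.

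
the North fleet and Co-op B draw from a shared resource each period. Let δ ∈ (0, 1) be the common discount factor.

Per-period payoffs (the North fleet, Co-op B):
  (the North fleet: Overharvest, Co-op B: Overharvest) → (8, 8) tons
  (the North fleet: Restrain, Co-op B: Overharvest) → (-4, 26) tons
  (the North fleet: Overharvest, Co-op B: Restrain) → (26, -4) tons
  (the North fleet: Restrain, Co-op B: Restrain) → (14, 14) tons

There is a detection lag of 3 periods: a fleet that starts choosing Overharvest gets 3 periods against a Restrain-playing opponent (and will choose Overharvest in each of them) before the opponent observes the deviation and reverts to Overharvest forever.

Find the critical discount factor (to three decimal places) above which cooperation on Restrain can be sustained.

0.874

Deviating for the 3 undetected periods gains 26−14 = 12 per period over cooperation, then loses 14−8 = 6 per period forever once punishment starts.
Gain: 12(1 + δ + … + δ^2); loss: 6·δ^3/(1−δ).
No profitable deviation ⇔ 12(1−δ^3) ≤ 6·δ^3, i.e. δ^3 ≥ 12/(12+6) = 2/3.
Hence δ ≥ (2/3)^(1/3) ≈ 0.874.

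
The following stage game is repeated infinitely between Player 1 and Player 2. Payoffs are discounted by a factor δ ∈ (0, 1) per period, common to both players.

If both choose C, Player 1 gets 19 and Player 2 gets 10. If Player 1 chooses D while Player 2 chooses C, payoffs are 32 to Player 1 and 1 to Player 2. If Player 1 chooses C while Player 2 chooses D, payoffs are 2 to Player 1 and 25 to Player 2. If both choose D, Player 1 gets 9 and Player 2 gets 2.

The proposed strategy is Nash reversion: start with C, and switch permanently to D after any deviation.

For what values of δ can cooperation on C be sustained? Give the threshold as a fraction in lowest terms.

15/23

For Player 1: deviation gain 32−19 = 13, per-period punishment loss 19−9 = 10. IC gives δ ≥ 13/23.
For Player 2: gain 15, loss 8 per period, so δ ≥ 15/23.
The tighter constraint is Player 2's, so cooperation needs δ ≥ 15/23.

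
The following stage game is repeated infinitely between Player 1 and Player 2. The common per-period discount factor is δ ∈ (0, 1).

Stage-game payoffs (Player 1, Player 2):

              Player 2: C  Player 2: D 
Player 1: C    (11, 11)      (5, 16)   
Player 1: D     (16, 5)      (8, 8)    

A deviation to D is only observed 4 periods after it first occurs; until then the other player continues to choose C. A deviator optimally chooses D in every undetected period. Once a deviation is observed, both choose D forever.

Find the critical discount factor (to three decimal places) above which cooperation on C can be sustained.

The best deviation is to choose D for all 4 undetected periods, earning 16 each, then 8 forever once detected.
Deviation value: 16(1−δ^4)/(1−δ) + 8δ^4/(1−δ); cooperation value: 11/(1−δ).
IC: 11 ≥ 16(1−δ^4) + 8δ^4 = 16 − 8δ^4.
So δ^4 ≥ 5/8, giving δ ≥ (5/8)^(1/4) ≈ 0.889.

0.889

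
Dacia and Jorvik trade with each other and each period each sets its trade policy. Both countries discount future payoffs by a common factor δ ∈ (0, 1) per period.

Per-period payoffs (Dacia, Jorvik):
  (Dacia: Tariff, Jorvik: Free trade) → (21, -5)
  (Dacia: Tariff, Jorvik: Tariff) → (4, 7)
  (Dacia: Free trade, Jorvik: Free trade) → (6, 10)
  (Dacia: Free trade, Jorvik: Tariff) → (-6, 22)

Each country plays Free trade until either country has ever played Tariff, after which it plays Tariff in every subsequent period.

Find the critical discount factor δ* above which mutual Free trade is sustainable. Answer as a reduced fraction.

Dacia's threshold: (21−6)/(21−4) = 15/17.
Jorvik's threshold: (22−10)/(22−7) = 4/5.
15/17 > 4/5, so Dacia binds and δ* = 15/17.

15/17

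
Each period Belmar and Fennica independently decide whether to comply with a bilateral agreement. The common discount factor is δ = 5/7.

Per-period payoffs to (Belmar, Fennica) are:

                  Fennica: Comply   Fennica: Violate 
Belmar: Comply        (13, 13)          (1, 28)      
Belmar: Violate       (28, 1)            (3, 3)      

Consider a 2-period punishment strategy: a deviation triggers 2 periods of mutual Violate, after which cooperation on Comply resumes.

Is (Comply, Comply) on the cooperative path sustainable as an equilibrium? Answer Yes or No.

No

A one-shot deviation gives 28 now, then 3 for 2 periods, then back to 13.
Gain from deviating: (28−13) today; loss: (13−3) in each of the next 2 periods.
No-deviation condition: (13−3)(δ+…+δ^2) ≥ 28−13, i.e. δ+…+δ^2 ≥ 3/2.
At δ = 5/7: δ+…+δ^2 = 1.2245 < 1.5000.
So cooperation is not sustainable.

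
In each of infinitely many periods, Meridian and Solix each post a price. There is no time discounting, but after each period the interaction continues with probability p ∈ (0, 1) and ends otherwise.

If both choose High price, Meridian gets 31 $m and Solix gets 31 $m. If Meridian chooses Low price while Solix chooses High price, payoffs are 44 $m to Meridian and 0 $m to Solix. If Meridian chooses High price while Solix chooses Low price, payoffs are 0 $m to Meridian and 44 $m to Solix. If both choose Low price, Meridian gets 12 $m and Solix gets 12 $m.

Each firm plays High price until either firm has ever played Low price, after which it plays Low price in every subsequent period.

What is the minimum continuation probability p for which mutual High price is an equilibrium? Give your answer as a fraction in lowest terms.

With no time discounting, the continuation probability p plays the role of the discount factor.
Grim-trigger IC: 31/(1−p) ≥ 44 + 12p/(1−p) ⇒ p ≥ (44−31)/(44−12) = 13/32.

13/32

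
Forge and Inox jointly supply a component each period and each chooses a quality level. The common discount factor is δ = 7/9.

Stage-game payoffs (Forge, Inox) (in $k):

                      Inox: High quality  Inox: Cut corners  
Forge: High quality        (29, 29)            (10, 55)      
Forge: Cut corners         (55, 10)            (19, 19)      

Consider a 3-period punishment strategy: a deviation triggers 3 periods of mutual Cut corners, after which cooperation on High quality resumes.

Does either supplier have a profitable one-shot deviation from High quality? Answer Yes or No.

Comparing payoff streams over the 4 periods until play realigns: cooperate → 29(1+δ+…+δ^3); deviate → 55 + 19(δ+…+δ^3).
Cooperation is sustained iff (29−19)(δ+…+δ^3) ≥ 55−29.
δ+…+δ^3 = 7/9·(1−(7/9)^3)/(1−7/9) = 1.8532, and (55−29)/(29−19) = 2.6000.
1.8532 < 2.6000, so cooperation is not sustainable.

Yes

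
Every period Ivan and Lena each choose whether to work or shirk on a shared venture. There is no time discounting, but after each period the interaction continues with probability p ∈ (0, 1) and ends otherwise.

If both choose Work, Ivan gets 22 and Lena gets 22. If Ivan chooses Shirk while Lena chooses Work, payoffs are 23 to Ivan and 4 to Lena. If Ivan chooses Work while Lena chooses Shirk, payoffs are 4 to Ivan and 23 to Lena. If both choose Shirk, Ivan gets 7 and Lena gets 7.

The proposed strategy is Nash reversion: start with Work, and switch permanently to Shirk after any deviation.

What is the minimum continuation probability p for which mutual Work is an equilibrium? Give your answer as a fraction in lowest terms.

1/16

Expected cooperation value is 22 + p·22 + p²·22 + … = 22/(1−p); deviation gives 23 + p·7/(1−p).
22 ≥ 23(1−p) + 7p ⇒ 16p ≥ 1 ⇒ p ≥ 1/16.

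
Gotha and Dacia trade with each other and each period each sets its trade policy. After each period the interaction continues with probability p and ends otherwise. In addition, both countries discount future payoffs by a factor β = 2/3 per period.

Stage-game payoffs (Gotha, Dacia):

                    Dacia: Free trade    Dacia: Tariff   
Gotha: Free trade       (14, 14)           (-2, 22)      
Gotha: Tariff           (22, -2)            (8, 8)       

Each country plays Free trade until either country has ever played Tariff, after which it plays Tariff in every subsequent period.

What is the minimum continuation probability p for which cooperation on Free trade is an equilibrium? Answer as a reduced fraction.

With continuation probability p and discount β, the effective per-period discount factor is βp.
Grim-trigger IC: βp ≥ (22−14)/(22−8) = 4/7.
So p ≥ (4/7)/(2/3) = 6/7.

6/7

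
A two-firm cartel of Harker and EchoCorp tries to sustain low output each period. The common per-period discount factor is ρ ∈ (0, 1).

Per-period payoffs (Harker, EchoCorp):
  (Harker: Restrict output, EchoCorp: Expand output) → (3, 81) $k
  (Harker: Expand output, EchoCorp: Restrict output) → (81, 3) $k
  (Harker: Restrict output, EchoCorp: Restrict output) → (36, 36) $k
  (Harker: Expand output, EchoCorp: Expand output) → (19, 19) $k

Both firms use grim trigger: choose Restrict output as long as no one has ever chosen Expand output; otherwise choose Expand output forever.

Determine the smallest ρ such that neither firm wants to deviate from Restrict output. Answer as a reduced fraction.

36/(1−ρ) ≥ 81 + 19ρ/(1−ρ)
36 ≥ 81 − 62ρ
ρ ≥ 45/62.

45/62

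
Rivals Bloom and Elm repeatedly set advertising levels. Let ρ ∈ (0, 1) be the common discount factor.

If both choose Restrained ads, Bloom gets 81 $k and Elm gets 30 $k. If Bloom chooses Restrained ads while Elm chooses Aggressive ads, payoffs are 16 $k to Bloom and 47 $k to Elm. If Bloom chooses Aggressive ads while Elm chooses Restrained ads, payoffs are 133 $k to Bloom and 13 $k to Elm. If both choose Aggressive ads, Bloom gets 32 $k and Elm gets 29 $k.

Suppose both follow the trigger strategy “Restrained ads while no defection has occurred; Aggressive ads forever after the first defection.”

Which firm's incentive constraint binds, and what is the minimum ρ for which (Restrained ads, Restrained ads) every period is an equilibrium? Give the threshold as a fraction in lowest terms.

Elm; ρ ≥ 17/18

Bloom's threshold: (133−81)/(133−32) = 52/101.
Elm's threshold: (47−30)/(47−29) = 17/18.
52/101 < 17/18, so Elm binds and ρ* = 17/18.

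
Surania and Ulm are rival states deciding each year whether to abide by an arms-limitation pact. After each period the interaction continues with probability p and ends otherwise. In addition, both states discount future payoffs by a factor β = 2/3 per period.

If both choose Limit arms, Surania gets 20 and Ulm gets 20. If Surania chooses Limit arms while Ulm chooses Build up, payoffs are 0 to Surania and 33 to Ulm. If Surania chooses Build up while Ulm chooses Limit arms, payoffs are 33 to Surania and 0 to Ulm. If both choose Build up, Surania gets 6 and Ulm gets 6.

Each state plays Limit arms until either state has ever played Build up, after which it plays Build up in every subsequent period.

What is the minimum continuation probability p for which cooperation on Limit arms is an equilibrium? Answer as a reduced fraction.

Expected continuation weight on next period's payoff is β·p = 2/3·p, which plays the role of the discount factor.
Cooperation requires 2/3·p ≥ (33−20)/(33−6) = 13/27, hence p ≥ 13/18.

13/18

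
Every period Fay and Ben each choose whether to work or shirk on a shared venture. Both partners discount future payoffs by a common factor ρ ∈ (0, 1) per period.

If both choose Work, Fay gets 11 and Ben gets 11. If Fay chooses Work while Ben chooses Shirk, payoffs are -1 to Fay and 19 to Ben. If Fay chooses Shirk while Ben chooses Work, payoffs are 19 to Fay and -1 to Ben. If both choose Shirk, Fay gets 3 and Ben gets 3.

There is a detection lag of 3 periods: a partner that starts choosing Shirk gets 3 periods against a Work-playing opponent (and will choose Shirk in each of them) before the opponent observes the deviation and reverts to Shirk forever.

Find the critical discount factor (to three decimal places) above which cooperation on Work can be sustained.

The best deviation is to choose Shirk for all 3 undetected periods, earning 19 each, then 3 forever once detected.
Deviation value: 19(1−ρ^3)/(1−ρ) + 3ρ^3/(1−ρ); cooperation value: 11/(1−ρ).
IC: 11 ≥ 19(1−ρ^3) + 3ρ^3 = 19 − 16ρ^3.
So ρ^3 ≥ 8/16 = 1/2, giving ρ ≥ (1/2)^(1/3) ≈ 0.794.

0.794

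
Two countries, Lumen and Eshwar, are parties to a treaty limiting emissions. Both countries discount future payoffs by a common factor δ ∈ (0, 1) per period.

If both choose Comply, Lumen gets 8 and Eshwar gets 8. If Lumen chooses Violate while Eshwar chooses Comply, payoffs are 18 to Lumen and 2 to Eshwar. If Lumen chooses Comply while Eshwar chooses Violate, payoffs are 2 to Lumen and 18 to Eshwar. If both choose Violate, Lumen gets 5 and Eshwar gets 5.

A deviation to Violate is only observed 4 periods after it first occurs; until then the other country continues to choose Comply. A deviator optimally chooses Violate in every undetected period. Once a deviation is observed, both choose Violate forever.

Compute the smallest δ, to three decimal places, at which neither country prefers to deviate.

Deviating for the 4 undetected periods gains 18−8 = 10 per period over cooperation, then loses 8−5 = 3 per period forever once punishment starts.
Gain: 10(1 + δ + … + δ^3); loss: 3·δ^4/(1−δ).
No profitable deviation ⇔ 10(1−δ^4) ≤ 3·δ^4, i.e. δ^4 ≥ 10/(10+3) = 10/13.
Hence δ ≥ (10/13)^(1/4) ≈ 0.937.

0.937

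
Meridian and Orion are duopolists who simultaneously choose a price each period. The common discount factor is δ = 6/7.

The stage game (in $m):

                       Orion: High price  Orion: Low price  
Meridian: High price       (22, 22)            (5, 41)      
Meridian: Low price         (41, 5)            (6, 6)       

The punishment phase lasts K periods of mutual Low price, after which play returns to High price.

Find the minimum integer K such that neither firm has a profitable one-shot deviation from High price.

IC: δ(1−δ^K)/(1−δ) ≥ (41−22)/(22−6) = 19/16.
With δ = 6/7: need 1 − δ^K ≥ 19/16·(1−6/7)/(6/7), i.e. δ^K ≤ 0.8021.
Since (6/7)^1 = 0.8571 and (6/7)^2 = 0.7347, the smallest such K is 2.

2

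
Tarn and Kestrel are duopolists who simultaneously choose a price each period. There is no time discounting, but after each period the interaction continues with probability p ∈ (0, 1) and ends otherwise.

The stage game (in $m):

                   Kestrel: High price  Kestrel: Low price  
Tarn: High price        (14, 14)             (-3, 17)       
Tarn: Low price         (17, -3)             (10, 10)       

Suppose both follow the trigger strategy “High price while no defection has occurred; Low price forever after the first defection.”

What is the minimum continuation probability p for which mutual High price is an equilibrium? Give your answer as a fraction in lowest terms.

3/7

Expected cooperation value is 14 + p·14 + p²·14 + … = 14/(1−p); deviation gives 17 + p·10/(1−p).
14 ≥ 17(1−p) + 10p ⇒ 7p ≥ 3 ⇒ p ≥ 3/7.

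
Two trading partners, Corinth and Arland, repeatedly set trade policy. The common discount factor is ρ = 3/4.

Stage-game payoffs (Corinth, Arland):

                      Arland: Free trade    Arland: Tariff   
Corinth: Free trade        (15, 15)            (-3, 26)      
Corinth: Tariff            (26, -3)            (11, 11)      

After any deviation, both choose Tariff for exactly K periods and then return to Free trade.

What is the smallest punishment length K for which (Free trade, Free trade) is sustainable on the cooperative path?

Need Σ_{k=1}^{K} ρ^k ≥ (26−15)/(15−11) = 2.7500 at ρ = 3/4.
At K = 8 the sum is 2.6997 < 2.7500; at K = 9 it is 2.7747 ≥ 2.7500.
So the minimum punishment length is K = 9.

9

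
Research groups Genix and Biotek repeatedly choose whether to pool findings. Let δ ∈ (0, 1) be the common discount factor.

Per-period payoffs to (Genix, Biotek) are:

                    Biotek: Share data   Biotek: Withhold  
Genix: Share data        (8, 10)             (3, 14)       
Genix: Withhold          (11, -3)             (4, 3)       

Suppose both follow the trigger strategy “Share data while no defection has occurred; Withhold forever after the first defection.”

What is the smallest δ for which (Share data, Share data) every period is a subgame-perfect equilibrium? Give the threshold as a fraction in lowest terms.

3/7

For Genix: deviation gain 11−8 = 3, per-period punishment loss 8−4 = 4. IC gives δ ≥ 3/7.
For Biotek: gain 4, loss 7 per period, so δ ≥ 4/11.
The tighter constraint is Genix's, so cooperation needs δ ≥ 3/7.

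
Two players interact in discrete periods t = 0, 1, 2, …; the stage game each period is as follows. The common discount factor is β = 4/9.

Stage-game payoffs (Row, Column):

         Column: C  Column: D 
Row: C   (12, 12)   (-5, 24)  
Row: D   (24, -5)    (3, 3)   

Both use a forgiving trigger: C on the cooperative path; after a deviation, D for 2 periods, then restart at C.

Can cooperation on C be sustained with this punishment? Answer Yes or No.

No

Comparing payoff streams over the 3 periods until play realigns: cooperate → 12(1+β+…+β^2); deviate → 24 + 3(β+…+β^2).
Cooperation is sustained iff (12−3)(β+…+β^2) ≥ 24−12.
β+…+β^2 = 4/9·(1−(4/9)^2)/(1−4/9) = 0.6420, and (24−12)/(12−3) = 1.3333.
0.6420 < 1.3333, so cooperation is not sustainable.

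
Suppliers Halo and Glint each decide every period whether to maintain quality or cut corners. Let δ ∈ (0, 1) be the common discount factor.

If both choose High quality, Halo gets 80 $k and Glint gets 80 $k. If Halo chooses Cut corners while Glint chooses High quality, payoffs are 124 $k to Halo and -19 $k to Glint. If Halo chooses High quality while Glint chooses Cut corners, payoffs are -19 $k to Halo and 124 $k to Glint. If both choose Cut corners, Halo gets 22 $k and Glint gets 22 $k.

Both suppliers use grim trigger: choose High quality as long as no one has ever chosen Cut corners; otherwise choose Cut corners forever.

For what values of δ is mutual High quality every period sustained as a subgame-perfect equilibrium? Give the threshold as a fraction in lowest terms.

22/51

One-period gain from deviating is 124 − 80 = 44. The loss is 80 − 22 = 58 in every subsequent period, with present value 58·δ/(1−δ).
Deviation is unprofitable when 58·δ/(1−δ) ≥ 44, i.e. δ/(1−δ) ≥ 22/29.
Equivalently δ ≥ 44/(44+58) = 22/51.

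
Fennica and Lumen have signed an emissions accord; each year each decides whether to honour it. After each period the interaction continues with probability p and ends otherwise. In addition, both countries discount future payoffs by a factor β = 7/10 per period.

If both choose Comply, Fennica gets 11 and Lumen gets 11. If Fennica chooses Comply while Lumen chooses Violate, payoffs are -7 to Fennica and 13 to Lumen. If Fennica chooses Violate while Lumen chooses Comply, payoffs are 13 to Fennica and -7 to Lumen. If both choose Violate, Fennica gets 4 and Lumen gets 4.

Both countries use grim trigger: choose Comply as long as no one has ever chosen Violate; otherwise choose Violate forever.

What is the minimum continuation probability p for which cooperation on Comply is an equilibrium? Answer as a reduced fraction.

20/63

Expected continuation weight on next period's payoff is β·p = 7/10·p, which plays the role of the discount factor.
Cooperation requires 7/10·p ≥ (13−11)/(13−4) = 2/9, hence p ≥ 20/63.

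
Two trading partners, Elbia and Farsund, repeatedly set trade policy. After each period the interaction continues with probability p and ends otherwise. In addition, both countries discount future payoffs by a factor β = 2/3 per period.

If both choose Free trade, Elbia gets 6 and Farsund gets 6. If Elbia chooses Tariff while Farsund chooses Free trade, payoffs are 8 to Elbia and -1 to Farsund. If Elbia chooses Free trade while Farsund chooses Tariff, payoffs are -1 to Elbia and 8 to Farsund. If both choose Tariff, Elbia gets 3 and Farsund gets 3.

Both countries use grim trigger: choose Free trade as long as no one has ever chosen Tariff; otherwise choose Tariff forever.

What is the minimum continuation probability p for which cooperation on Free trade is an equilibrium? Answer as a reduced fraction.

Expected continuation weight on next period's payoff is β·p = 2/3·p, which plays the role of the discount factor.
Cooperation requires 2/3·p ≥ (8−6)/(8−3) = 2/5, hence p ≥ 3/5.

3/5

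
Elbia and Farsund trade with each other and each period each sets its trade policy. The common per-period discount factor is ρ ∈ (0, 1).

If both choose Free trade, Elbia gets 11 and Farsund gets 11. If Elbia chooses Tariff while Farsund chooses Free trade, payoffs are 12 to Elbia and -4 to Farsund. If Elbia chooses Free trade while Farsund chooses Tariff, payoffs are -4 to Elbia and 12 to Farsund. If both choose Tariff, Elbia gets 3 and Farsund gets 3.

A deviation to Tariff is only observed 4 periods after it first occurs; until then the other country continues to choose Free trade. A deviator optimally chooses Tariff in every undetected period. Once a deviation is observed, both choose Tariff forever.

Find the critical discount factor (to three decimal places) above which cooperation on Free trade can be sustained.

A deviator earns 12 for 4 periods, then 3 forever; cooperating earns 11 forever. Multiplying the IC by (1−ρ):
11 ≥ 12(1−ρ^4) + 3ρ^4, so 9·ρ^4 ≥ 1 and ρ^4 ≥ 1/9.
ρ ≥ (1/9)^(1/4) ≈ 0.577.

0.577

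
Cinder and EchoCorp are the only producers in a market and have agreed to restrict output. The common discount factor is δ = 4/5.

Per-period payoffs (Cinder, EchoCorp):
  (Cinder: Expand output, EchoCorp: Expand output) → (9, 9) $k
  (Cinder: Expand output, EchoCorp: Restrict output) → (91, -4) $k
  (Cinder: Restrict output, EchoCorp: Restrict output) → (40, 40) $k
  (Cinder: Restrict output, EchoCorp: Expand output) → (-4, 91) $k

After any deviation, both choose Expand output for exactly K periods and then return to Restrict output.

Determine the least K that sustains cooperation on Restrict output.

3

IC: δ(1−δ^K)/(1−δ) ≥ (91−40)/(40−9) = 51/31.
With δ = 4/5: need 1 − δ^K ≥ 51/31·(1−4/5)/(4/5), i.e. δ^K ≤ 0.5887.
Since (4/5)^2 = 0.6400 and (4/5)^3 = 0.5120, the smallest such K is 3.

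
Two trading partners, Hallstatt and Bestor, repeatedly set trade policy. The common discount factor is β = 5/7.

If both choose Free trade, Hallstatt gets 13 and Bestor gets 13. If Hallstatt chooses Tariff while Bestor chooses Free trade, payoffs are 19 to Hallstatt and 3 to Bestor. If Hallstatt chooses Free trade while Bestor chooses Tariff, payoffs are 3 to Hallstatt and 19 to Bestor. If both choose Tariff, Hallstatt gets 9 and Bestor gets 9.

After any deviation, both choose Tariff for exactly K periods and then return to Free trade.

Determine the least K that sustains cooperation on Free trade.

3

No profitable deviation requires (13−9)(β+…+β^K) ≥ 19−13, i.e. β+…+β^K ≥ 3/2 ≈ 1.5000.
With β = 5/7, the partial sums are K=1: 0.7143, K=2: 1.2245, K=3: 1.5889.
K = 3 is the first length at which the sum reaches 1.5000.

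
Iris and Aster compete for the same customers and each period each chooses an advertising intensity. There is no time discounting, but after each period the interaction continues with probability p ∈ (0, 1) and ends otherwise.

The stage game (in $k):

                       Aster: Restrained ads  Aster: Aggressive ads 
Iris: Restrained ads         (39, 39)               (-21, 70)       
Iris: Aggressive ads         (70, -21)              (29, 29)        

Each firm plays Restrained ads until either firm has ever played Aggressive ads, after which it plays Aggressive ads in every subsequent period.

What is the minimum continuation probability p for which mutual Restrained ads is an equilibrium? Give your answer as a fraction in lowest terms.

31/41

Expected cooperation value is 39 + p·39 + p²·39 + … = 39/(1−p); deviation gives 70 + p·29/(1−p).
39 ≥ 70(1−p) + 29p ⇒ 41p ≥ 31 ⇒ p ≥ 31/41.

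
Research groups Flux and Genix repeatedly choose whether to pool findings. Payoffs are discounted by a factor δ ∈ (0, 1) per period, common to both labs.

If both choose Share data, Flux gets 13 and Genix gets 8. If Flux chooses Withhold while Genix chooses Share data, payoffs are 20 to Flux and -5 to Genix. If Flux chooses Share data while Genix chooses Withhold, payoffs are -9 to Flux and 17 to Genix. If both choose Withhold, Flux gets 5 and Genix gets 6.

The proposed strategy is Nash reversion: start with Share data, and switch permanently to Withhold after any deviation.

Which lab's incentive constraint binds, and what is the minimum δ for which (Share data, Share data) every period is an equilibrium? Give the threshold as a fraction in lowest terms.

Genix; δ ≥ 9/11

For Flux: deviation gain 20−13 = 7, per-period punishment loss 13−5 = 8. IC gives δ ≥ 7/15.
For Genix: gain 9, loss 2 per period, so δ ≥ 9/11.
The tighter constraint is Genix's, so cooperation needs δ ≥ 9/11.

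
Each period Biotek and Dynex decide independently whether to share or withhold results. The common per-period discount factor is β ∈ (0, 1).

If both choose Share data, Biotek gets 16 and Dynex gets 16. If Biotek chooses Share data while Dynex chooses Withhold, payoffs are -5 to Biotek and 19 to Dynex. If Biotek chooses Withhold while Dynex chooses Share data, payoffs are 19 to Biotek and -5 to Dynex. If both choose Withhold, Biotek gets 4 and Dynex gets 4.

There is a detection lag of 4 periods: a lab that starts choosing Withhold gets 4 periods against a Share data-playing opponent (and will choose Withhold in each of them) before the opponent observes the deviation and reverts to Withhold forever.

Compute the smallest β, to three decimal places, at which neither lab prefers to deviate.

0.669

Deviating for the 4 undetected periods gains 19−16 = 3 per period over cooperation, then loses 16−4 = 12 per period forever once punishment starts.
Gain: 3(1 + β + … + β^3); loss: 12·β^4/(1−β).
No profitable deviation ⇔ 3(1−β^4) ≤ 12·β^4, i.e. β^4 ≥ 3/(3+12) = 1/5.
Hence β ≥ (1/5)^(1/4) ≈ 0.669.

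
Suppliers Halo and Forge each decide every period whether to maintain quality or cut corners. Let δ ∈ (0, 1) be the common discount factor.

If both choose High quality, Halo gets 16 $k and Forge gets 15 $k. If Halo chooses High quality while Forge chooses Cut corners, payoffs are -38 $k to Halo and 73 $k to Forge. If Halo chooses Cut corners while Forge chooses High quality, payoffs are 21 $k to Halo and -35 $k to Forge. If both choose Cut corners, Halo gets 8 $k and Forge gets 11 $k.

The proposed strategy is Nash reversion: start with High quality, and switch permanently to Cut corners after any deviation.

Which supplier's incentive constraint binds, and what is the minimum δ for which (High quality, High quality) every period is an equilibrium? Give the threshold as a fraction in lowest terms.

Forge; δ ≥ 29/31

Halo: cooperation gives 16 each period; deviation gives 21 once then 8 forever.
  16/(1−δ) ≥ 21 + 8δ/(1−δ) ⇒ δ ≥ 5/13.
Forge: cooperation gives 15 each period; deviation gives 73 once then 11 forever.
  δ ≥ 58/62 = 29/31.
Both must hold, so the binding constraint is Forge's: δ ≥ 29/31.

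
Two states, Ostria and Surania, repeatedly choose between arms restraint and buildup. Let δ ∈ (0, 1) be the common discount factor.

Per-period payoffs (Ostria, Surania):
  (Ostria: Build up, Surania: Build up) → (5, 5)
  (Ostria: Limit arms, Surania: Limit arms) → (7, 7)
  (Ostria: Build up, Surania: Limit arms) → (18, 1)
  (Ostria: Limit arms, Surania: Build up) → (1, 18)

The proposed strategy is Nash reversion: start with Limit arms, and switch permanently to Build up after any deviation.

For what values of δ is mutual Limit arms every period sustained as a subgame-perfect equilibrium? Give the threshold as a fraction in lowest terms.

Under grim trigger the critical discount factor is (T−C)/(T−P) with T = 18, C = 7, P = 5.
δ* = (18−7)/(18−5) = 11/13.

11/13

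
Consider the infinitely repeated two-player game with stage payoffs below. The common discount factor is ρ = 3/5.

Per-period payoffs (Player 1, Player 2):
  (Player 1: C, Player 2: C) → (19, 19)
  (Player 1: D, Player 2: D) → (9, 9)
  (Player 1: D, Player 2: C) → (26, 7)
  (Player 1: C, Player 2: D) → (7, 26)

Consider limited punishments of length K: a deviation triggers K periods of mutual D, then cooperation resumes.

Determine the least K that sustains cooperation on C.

Need Σ_{k=1}^{K} ρ^k ≥ (26−19)/(19−9) = 0.7000 at ρ = 3/5.
At K = 1 the sum is 0.6000 < 0.7000; at K = 2 it is 0.9600 ≥ 0.7000.
So the minimum punishment length is K = 2.

2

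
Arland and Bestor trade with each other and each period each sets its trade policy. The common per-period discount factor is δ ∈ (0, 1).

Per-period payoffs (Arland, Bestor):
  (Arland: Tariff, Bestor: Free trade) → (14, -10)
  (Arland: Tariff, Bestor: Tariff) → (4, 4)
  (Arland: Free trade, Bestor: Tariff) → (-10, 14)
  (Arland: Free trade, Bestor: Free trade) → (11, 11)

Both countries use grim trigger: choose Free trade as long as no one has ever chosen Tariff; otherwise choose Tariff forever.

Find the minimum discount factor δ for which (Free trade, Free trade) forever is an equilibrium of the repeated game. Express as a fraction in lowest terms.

Cooperation forever yields 11 each period: 11/(1−δ).
Deviating yields 14 once, then 4 forever: 14 + 4δ/(1−δ).
No profitable deviation requires 11/(1−δ) ≥ 14 + 4δ/(1−δ).
Multiplying by (1−δ): 11 ≥ 14(1−δ) + 4δ = 14 − 10δ.
So 10δ ≥ 3, i.e. δ ≥ 3/10.

3/10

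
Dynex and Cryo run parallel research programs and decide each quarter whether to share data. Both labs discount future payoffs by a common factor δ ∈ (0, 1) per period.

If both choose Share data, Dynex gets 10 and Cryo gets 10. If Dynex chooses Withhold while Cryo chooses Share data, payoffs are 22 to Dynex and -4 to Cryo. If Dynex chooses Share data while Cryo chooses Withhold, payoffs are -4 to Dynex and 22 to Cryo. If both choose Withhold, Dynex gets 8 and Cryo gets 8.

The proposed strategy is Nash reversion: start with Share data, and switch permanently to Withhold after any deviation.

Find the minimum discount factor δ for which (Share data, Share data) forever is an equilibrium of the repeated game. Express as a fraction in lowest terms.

10/(1−δ) ≥ 22 + 8δ/(1−δ)
10 ≥ 22 − 14δ
δ ≥ 12/14 = 6/7.

6/7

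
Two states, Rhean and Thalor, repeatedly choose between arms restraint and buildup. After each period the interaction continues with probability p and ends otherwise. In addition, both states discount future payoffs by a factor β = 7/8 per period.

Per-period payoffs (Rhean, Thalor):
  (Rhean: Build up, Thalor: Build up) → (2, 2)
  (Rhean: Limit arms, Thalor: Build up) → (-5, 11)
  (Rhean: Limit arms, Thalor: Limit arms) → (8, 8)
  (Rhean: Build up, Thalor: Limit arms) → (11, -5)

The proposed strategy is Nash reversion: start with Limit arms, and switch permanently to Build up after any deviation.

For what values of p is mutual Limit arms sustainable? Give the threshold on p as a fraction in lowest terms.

With continuation probability p and discount β, the effective per-period discount factor is βp.
Grim-trigger IC: βp ≥ (11−8)/(11−2) = 1/3.
So p ≥ (1/3)/(7/8) = 8/21.

8/21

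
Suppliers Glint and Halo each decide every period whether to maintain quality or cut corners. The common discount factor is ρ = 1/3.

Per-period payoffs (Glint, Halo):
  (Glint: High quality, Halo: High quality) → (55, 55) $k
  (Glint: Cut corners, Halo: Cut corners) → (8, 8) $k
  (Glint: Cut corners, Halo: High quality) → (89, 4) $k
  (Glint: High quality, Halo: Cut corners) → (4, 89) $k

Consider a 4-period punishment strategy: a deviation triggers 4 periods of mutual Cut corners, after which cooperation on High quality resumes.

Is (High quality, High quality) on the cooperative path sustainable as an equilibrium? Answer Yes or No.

No

A one-shot deviation gives 89 now, then 8 for 4 periods, then back to 55.
Gain from deviating: (89−55) today; loss: (55−8) in each of the next 4 periods.
No-deviation condition: (55−8)(ρ+…+ρ^4) ≥ 89−55, i.e. ρ+…+ρ^4 ≥ 34/47.
At ρ = 1/3: ρ+…+ρ^4 = 0.4938 < 0.7234.
So cooperation is not sustainable.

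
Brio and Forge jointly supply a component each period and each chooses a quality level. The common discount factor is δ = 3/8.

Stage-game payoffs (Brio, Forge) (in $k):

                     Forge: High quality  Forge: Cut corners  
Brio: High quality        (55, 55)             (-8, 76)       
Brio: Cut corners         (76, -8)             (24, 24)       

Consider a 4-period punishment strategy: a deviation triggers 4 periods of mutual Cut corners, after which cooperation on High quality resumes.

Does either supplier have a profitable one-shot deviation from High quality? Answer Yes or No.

Yes

IC: δ+…+δ^4 ≥ (76−55)/(55−24) = 21/31.
At δ = 3/8: partial sum = 0.5881 < 0.6774. Cooperation not sustainable.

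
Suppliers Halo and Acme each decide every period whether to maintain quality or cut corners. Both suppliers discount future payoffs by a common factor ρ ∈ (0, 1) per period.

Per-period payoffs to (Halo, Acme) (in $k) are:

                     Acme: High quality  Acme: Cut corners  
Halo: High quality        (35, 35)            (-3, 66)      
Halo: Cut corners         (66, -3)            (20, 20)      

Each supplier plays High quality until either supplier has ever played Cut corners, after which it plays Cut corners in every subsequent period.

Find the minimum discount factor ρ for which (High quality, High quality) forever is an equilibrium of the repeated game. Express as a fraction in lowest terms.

35/(1−ρ) ≥ 66 + 20ρ/(1−ρ)
35 ≥ 66 − 46ρ
ρ ≥ 31/46.

31/46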